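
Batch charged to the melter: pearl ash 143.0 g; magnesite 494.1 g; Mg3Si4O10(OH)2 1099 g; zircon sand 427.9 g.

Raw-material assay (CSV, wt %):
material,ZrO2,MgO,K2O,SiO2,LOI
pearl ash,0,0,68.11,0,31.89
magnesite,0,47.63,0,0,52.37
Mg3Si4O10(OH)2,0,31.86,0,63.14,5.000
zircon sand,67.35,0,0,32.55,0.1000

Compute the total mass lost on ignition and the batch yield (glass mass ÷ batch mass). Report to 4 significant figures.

LOI loss = 359.7 g; glass = 1804 g; yield = 83.38%

Working values are shown (rounded to four significant digits) as written; every computation keeps exact precision all the way through — exactly one rounding goes into every reported number; derived quantities are rebuilt in exact precision (the four compositions, the totals, the yield, ignition loss, net glass mass) from the batch weights at 1804 g of glass, as they appear in either problem or answer.
Loss on ignition, line by line:
  pearl ash: 143.0 × 0.3189 = 45.60 g
  magnesite: 494.1 × 0.5237 = 258.8 g
  Mg3Si4O10(OH)2: 1099 × 0.05000 = 54.95 g
  zircon sand: 427.9 × 0.001000 = 0.4279 g
Total LOI = 359.7 g
Glass = batch − LOI = 2164 − 359.7 = 1804 g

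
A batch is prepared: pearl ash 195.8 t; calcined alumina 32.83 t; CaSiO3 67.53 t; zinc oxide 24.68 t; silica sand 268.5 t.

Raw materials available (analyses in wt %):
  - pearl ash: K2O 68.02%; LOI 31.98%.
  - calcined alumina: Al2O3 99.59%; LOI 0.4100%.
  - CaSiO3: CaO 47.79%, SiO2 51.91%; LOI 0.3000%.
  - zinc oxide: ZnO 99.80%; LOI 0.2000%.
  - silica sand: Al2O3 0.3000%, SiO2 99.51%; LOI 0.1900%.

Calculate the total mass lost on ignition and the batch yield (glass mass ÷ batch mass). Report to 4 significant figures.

LOI loss = 63.51 t; glass = 525.8 t; yield = 89.22%

Mid-chain values are shown rounded to 4 significant digits alongside each step. Every computation runs at full float precision in every operation — each reported result includes exactly one rounding; derived quantities are re-derived starting from the weights per 525.8 t of glass at full precision (the totals, five oxide percentages, LOI, yield, glass mass) as written in either problem or answer.
Ignition loss by material:
  pearl ash: 195.8 × 0.3198 = 62.62 t
  calcined alumina: 32.83 × 0.004100 = 0.1346 t
  CaSiO3: 67.53 × 0.003000 = 0.2026 t
  zinc oxide: 24.68 × 0.002000 = 0.04936 t
  silica sand: 268.5 × 0.001900 = 0.5101 t
Total LOI = 63.51 t
Glass = batch − LOI = 589.3 − 63.51 = 525.8 t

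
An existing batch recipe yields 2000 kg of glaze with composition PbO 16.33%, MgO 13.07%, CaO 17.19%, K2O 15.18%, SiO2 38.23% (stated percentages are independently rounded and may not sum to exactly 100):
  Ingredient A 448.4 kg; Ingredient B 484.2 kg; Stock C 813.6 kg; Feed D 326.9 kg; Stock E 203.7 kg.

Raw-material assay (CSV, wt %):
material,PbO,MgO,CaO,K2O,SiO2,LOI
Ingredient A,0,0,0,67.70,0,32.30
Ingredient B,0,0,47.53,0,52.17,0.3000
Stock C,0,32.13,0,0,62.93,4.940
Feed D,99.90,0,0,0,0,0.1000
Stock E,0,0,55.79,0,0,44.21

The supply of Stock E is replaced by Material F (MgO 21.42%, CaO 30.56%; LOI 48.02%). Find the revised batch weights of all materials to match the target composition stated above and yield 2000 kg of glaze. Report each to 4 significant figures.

Values along the way are printed, rounded to 4 significant digits, in the working; each numeric step carries full precision end to end; every reported value takes exactly one rounding — derived quantities, which include ignition loss, glass mass, the yield, the five compositions, totals, are carried in full precision, as written in problem or answer, using the weight values on 2000 kg of glass.
The oxide mass targets at 2000 kg glaze:
  PbO: 16.33% × 2000 = 326.6 kg
  MgO: 13.07% × 2000 = 261.4 kg
  CaO: 17.19% × 2000 = 343.8 kg
  K2O: 15.18% × 2000 = 303.6 kg
  SiO2: 38.23% × 2000 = 764.6 kg
Verifying the oxide balance using the reported weights, under the basis named above (delivered sums recover each target exact up to rounding of places):
  PbO: 326.9·0.9990 = 326.6 kg (target 326.6 kg)
  MgO: 703.4·0.3213 + 165.2·0.2142 = 261.4 kg (target 261.4 kg)
  CaO: 617.1·0.4753 + 165.2·0.3056 = 343.8 kg (target 343.8 kg)
  K2O: 448.4·0.6770 = 303.6 kg (target 303.6 kg)
  SiO2: 617.1·0.5217 + 703.4·0.6293 = 764.6 kg (target 764.6 kg)
Glass-mass closure: net batch after ignition = 2000 kg (targets for the oxides total 2000 kg; basis as stated: 2000 kg — a pure rounding effect).
Batch grand total — Σ batch = 2261 kg; the LOI term Σ batch·LOI equals 261.1 kg; the yield ratio, glass ÷ batch: 88.45%.

Revised batch per 2000 kg glaze:
  Ingredient A: 448.4 kg
  Ingredient B: 617.1 kg
  Stock C: 703.4 kg
  Feed D: 326.9 kg
  Material F: 165.2 kg
Total batch = 2261 kg; LOI loss = 261.1 kg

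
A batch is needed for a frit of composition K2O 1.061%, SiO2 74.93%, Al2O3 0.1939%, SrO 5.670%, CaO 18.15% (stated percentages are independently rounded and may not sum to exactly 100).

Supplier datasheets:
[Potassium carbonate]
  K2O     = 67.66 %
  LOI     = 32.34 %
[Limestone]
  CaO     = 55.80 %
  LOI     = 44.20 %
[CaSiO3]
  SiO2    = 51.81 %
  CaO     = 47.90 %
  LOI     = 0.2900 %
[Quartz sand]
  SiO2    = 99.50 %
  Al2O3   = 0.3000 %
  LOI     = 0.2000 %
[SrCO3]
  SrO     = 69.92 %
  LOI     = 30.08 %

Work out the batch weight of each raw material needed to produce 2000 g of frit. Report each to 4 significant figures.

Batch per 2000 g frit:
  Potassium carbonate: 31.36 g
  Limestone: 298.6 g
  CaSiO3: 410.0 g
  Quartz sand: 1293 g
  SrCO3: 162.2 g
Total batch = 2195 g; LOI loss = 194.7 g; yield = 91.13%

Values along the way are rounded off to 4 significant figures wherever printed. The whole derivation keeps exact precision all the way through; exactly one rounding lands on each reported number — all derived quantities (the totals, the yield, LOI, the five compositions, glass mass) are computed in full precision starting from the weights on 2000 g of glass, exactly as printed in question or answer.
The oxide mass targets at 2000 g frit:
  K2O: 1.061% × 2000 = 21.22 g
  SiO2: 74.93% × 2000 = 1499 g
  Al2O3: 0.1939% × 2000 = 3.878 g
  SrO: 5.670% × 2000 = 113.4 g
  CaO: 18.15% × 2000 = 363.0 g
Per-oxide balance check with the batch weights as given, under the basis named above (each sum matches its target mass net of answer rounding effects):
  K2O: 31.36·0.6766 = 21.22 g (target 21.22 g)
  SiO2: 410.0·0.5181 + 1293·0.9950 = 1499 g (target 1499 g)
  Al2O3: 1293·0.003000 = 3.879 g (target 3.878 g)
  SrO: 162.2·0.6992 = 113.4 g (target 113.4 g)
  CaO: 298.6·0.5580 + 410.0·0.4790 = 363.0 g (target 363.0 g)
Glass-mass bookkeeping: Σ batch − LOI loss = 2000 g (summing oxide targets gives 2000 g; basis as stated: 2000 g — differing by rounding only).
Batch grand total — Σ batch = 2195 g; loss to ignition Σ batch·LOI = 194.7 g; as yield: glass ÷ batch → 91.13%.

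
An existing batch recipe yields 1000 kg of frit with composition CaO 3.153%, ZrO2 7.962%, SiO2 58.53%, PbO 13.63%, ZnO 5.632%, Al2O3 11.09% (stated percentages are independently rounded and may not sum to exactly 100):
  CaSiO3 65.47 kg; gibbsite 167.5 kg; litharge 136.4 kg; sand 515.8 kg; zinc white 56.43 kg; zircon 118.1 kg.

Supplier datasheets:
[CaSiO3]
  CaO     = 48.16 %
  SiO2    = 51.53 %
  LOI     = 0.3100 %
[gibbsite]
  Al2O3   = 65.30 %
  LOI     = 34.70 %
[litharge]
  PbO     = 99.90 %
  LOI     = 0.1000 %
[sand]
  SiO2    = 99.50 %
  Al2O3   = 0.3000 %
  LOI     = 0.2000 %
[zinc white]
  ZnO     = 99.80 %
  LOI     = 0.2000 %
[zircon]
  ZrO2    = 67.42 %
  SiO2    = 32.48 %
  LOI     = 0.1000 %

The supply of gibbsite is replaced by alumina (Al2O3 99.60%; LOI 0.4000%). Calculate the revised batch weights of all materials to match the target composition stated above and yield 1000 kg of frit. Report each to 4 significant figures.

Every computation carries full precision all the way through. The intermediate values are shown, rounded to 4 significant figures, in the working. Each reported number is rounded once only — the derived quantities (net glass mass, the totals, yield, six oxide percentages, ignition loss) are computed at full precision using the weight values on 1000 kg of glass as given in question or answer.
Oxide mass targets, per 1000 kg frit:
  CaO: 3.153% × 1000 = 31.53 kg
  ZrO2: 7.962% × 1000 = 79.62 kg
  SiO2: 58.53% × 1000 = 585.3 kg
  PbO: 13.63% × 1000 = 136.3 kg
  ZnO: 5.632% × 1000 = 56.32 kg
  Al2O3: 11.09% × 1000 = 110.9 kg
Sums-versus-targets review on the weights just shown, on the stated basis (oxide sums agree with the targets inside rounding margins):
  CaO: 65.47·0.4816 = 31.53 kg (target 31.53 kg)
  ZrO2: 118.1·0.6742 = 79.62 kg (target 79.62 kg)
  SiO2: 65.47·0.5153 + 515.8·0.9950 + 118.1·0.3248 = 585.3 kg (target 585.3 kg)
  PbO: 136.4·0.9990 = 136.3 kg (target 136.3 kg)
  ZnO: 56.43·0.9980 = 56.32 kg (target 56.32 kg)
  Al2O3: 109.8·0.9960 + 515.8·0.003000 = 110.9 kg (target 110.9 kg)
Glass-mass bookkeeping: total batch − LOI = 1000 kg (oxide target masses add up to 1000 kg; stated basis 1000 kg — differing by rounding only).
Total batch = Σ batch = 1002 kg; LOI removed, Σ of batch·LOI: 2.041 kg; yield = glass ÷ total batch = 99.80%.

Revised batch per 1000 kg frit:
  CaSiO3: 65.47 kg
  alumina: 109.8 kg
  litharge: 136.4 kg
  sand: 515.8 kg
  zinc white: 56.43 kg
  zircon: 118.1 kg
Total batch = 1002 kg; LOI loss = 2.041 kg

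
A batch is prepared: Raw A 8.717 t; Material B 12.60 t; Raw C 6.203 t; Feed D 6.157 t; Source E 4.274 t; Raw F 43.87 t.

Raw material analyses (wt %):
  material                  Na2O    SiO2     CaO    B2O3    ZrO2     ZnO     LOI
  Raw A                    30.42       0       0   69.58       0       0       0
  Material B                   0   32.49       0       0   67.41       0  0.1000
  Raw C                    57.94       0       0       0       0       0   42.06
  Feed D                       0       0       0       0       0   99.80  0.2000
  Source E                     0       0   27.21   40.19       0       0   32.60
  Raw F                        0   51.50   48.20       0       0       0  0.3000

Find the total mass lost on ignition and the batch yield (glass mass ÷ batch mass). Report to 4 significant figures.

LOI loss = 4.159 t; glass = 77.66 t; yield = 94.92%

Values along the way are displayed rounded to four significant digits at each printed step. The working math maintains exact precision end to end — each reported result sees exactly one rounding; the derived quantities (totals, net glass mass, ignition loss, the six compositions, yield) are re-derived from the weighed amounts on 77.66 t of glass at full precision, precisely as stated by the problem or answer text.
Per-material ignition loss:
  Raw A: 8.717 × 0 = 0 t
  Material B: 12.60 × 0.001000 = 0.01260 t
  Raw C: 6.203 × 0.4206 = 2.609 t
  Feed D: 6.157 × 0.002000 = 0.01231 t
  Source E: 4.274 × 0.3260 = 1.393 t
  Raw F: 43.87 × 0.003000 = 0.1316 t
Total LOI = 4.159 t
Glass = batch − LOI = 81.82 − 4.159 = 77.66 t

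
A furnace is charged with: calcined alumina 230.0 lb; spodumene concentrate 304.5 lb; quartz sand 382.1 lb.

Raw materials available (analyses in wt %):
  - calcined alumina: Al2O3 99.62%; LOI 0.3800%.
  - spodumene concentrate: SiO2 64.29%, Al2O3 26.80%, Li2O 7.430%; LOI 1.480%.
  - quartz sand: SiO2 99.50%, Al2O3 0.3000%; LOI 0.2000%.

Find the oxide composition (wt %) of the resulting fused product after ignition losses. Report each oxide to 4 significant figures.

Glass mass = 910.5 lb (batch 916.6 − LOI 6.145).
Composition: SiO2 63.26%, Al2O3 34.26%, Li2O 2.485%

Each numeric step runs at full float precision throughout. In-progress results are displayed rounded off to 4 significant digits between the steps. Every reported number is rounded exactly once. Derived quantities (glass mass, yield, the totals, the three compositions, ignition loss) are re-derived using the weight values per 910.5 lb of glass at full float precision as given in question or answer.
Mass of each oxide from the mix:
  SiO2: 304.5·0.6429 + 382.1·0.9950 = 576.0 lb
  Al2O3: 230.0·0.9962 + 304.5·0.2680 + 382.1·0.003000 = 311.9 lb
  Li2O: 304.5·0.07430 = 22.62 lb
LOI: 230.0·0.003800 + 304.5·0.01480 + 382.1·0.002000 = 6.145 lb
Glass = total batch minus LOI = 916.6 − 6.145 = 910.5 lb (= Σ oxide masses)
percent by weight: oxide/glass ×100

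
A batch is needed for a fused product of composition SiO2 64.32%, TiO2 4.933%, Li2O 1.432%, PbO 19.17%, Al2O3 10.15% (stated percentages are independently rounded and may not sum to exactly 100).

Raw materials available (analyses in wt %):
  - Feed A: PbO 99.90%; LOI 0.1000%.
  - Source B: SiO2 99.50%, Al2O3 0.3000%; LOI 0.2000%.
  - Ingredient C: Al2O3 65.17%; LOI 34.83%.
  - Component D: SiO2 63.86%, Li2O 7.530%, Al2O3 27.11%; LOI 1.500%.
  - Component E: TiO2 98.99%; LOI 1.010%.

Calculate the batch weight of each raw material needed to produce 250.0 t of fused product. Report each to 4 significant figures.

Batch per 250.0 t fused product:
  Feed A: 47.97 t
  Source B: 131.1 t
  Ingredient C: 18.56 t
  Component D: 47.54 t
  Component E: 12.46 t
Total batch = 257.6 t; LOI loss = 7.614 t; yield = 97.04%

Intermediates are shown, with 4-significant-figure rounding, at each printed step; all arithmetic holds full float precision all the way through; every reported figure is rounded just once — the derived quantities are carried starting from the weights per 250.0 t of glass in exact precision (glass mass, five oxide percentages, ignition loss, the totals, yield), exactly as shown in the question or the answer.
Target masses of each oxide per 250.0 t fused product:
  SiO2: 64.32% × 250.0 = 160.8 t
  TiO2: 4.933% × 250.0 = 12.33 t
  Li2O: 1.432% × 250.0 = 3.580 t
  PbO: 19.17% × 250.0 = 47.92 t
  Al2O3: 10.15% × 250.0 = 25.38 t
Per-oxide balance check applying the batch weights above, for the quoted basis mass (delivered sums recover each target inside rounding margins):
  SiO2: 131.1·0.9950 + 47.54·0.6386 = 160.8 t (target 160.8 t)
  TiO2: 12.46·0.9899 = 12.33 t (target 12.33 t)
  Li2O: 47.54·0.07530 = 3.580 t (target 3.580 t)
  PbO: 47.97·0.9990 = 47.92 t (target 47.92 t)
  Al2O3: 131.1·0.003000 + 18.56·0.6517 + 47.54·0.2711 = 25.38 t (target 25.38 t)
Glass mass check: net batch after ignition = 250.0 t (summing oxide targets gives 250.0 t; stated basis 250.0 t — differing by rounding only).
Whole-batch sum: Σ batch = 257.6 t; ignition loss, Σ(batch × LOI) = 7.614 t; yield = glass ÷ total batch = 97.04%.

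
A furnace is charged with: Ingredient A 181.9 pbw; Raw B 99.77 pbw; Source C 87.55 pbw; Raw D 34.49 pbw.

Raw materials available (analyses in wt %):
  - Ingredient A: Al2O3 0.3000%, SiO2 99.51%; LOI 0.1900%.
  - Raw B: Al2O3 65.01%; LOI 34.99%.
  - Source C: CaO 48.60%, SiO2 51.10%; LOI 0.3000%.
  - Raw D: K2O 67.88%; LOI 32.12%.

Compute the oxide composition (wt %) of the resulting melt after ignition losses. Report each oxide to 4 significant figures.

Glass mass = 357.1 pbw (batch 403.7 − LOI 46.60).
Composition: Al2O3 18.32%, CaO 11.91%, K2O 6.556%, SiO2 63.21%

All internal work keeps exact precision throughout; in-progress results are displayed, with 4-significant-digit rounding, in the printout — a single rounding yields each reported result; all derived quantities, including totals, the yield, LOI, glass mass, four oxide percentages, are recomputed using the weight values at 357.1 pbw of glass in exact precision as set out in problem or answer.
What the batch supplies per oxide:
  Al2O3: 181.9·0.003000 + 99.77·0.6501 = 65.41 pbw
  CaO: 87.55·0.4860 = 42.55 pbw
  K2O: 34.49·0.6788 = 23.41 pbw
  SiO2: 181.9·0.9951 + 87.55·0.5110 = 225.7 pbw
LOI: 181.9·0.001900 + 99.77·0.3499 + 87.55·0.003000 + 34.49·0.3212 = 46.60 pbw
Glass mass = batch − LOI = 403.7 − 46.60 = 357.1 pbw (consistent with Σ oxide mass)
each oxide over glass, ×100, is wt %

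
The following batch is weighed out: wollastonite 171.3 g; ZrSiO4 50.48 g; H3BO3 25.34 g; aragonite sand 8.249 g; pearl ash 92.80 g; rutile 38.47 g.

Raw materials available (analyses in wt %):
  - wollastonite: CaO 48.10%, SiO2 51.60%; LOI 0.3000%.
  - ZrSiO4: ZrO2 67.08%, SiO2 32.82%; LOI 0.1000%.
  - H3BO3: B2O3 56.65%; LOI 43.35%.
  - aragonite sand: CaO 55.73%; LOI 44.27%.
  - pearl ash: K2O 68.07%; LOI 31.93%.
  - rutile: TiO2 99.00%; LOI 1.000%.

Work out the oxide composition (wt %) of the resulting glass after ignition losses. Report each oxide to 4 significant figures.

In-progress results are shown, rounded to 4 significant figures, as written; the working math maintains exact precision at each step — every reported figure undergoes a single rounding; the derived quantities, which include yield, totals, six oxide percentages, glass mass, ignition loss, are computed in full float precision, as quoted within the question or the answer, starting from the weights on 341.4 g of glass.
Oxide-by-oxide delivered mass:
  ZrO2: 50.48·0.6708 = 33.86 g
  B2O3: 25.34·0.5665 = 14.36 g
  CaO: 171.3·0.4810 + 8.249·0.5573 = 86.99 g
  TiO2: 38.47·0.9900 = 38.09 g
  K2O: 92.80·0.6807 = 63.17 g
  SiO2: 171.3·0.5160 + 50.48·0.3282 = 105.0 g
LOI: 171.3·0.003000 + 50.48·0.001000 + 25.34·0.4335 + 8.249·0.4427 + 92.80·0.3193 + 38.47·0.01000 = 45.22 g
Glass mass = batch − LOI = 386.6 − 45.22 = 341.4 g (= the summed oxide contributions)
percent by weight: oxide/glass ×100

Glass mass = 341.4 g (batch 386.6 − LOI 45.22).
Composition: ZrO2 9.918%, B2O3 4.205%, CaO 25.48%, TiO2 11.15%, K2O 18.50%, SiO2 30.74%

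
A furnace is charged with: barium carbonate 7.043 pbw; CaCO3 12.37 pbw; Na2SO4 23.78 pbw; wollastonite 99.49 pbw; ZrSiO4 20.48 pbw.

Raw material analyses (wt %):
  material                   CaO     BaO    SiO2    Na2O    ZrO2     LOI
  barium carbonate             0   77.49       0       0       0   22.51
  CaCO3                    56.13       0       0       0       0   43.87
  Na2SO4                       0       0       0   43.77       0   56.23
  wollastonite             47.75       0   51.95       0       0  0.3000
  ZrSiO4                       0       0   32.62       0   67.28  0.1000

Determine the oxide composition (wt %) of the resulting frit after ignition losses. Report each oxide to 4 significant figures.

In-progress results appear (rounded to four significant figures) between the steps; the whole derivation keeps full float precision all the way through; every reported value takes just one rounding. Derived quantities, which include net glass mass, the five compositions, the yield, totals, LOI, are recomputed at full precision, as given in either problem or answer, using the weight values for 142.5 pbw of glass.
Oxide-by-oxide delivered mass:
  CaO: 12.37·0.5613 + 99.49·0.4775 = 54.45 pbw
  BaO: 7.043·0.7749 = 5.458 pbw
  SiO2: 99.49·0.5195 + 20.48·0.3262 = 58.37 pbw
  Na2O: 23.78·0.4377 = 10.41 pbw
  ZrO2: 20.48·0.6728 = 13.78 pbw
LOI: 7.043·0.2251 + 12.37·0.4387 + 23.78·0.5623 + 99.49·0.003000 + 20.48·0.001000 = 20.70 pbw
batch − LOI leaves glass = 163.2 − 20.70 = 142.5 pbw (= Σ oxide masses)
wt %: oxide over glass, times 100

Glass mass = 142.5 pbw (batch 163.2 − LOI 20.70).
Composition: CaO 38.22%, BaO 3.831%, SiO2 40.97%, Na2O 7.306%, ZrO2 9.672%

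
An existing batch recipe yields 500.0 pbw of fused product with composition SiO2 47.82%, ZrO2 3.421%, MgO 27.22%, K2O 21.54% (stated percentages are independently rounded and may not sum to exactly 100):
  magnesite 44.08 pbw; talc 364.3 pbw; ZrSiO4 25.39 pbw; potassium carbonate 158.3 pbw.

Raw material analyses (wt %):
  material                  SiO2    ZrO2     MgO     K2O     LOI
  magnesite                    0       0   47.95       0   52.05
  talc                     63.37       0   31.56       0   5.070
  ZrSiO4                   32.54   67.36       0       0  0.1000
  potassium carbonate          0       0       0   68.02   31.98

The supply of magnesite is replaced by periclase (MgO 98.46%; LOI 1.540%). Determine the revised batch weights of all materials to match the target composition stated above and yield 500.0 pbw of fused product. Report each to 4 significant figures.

The whole derivation keeps full float precision through every step — values along the way are displayed with 4-significant-figure rounding in the printout; every reported value undergoes a single rounding; the derived quantities are rebuilt at full precision (totals, the four compositions, ignition loss, glass mass, the yield) using the weight values at 500.0 pbw of glass, exactly as printed in the question or the answer.
Per-oxide target masses for 500.0 pbw fused product:
  SiO2: 47.82% × 500.0 = 239.1 pbw
  ZrO2: 3.421% × 500.0 = 17.10 pbw
  MgO: 27.22% × 500.0 = 136.1 pbw
  K2O: 21.54% × 500.0 = 107.7 pbw
Sums-versus-targets review using the reported weights, for the quoted basis mass (every target is met by its sum once rounding is allowed for):
  SiO2: 364.3·0.6337 + 25.39·0.3254 = 239.1 pbw (target 239.1 pbw)
  ZrO2: 25.39·0.6736 = 17.10 pbw (target 17.10 pbw)
  MgO: 21.47·0.9846 + 364.3·0.3156 = 136.1 pbw (target 136.1 pbw)
  K2O: 158.3·0.6802 = 107.7 pbw (target 107.7 pbw)
The glass-mass cross-check: batch total minus LOI = 500.0 pbw (the targets, summed, come to 500.0 pbw; stated basis 500.0 pbw — differing by rounding only).
Total batch = Σ batch = 569.5 pbw; LOI loss = Σ batch·LOI = 69.45 pbw; glass ÷ batch gives a yield of 87.80%.

Revised batch per 500.0 pbw fused product:
  periclase: 21.47 pbw
  talc: 364.3 pbw
  ZrSiO4: 25.39 pbw
  potassium carbonate: 158.3 pbw
Total batch = 569.5 pbw; LOI loss = 69.45 pbw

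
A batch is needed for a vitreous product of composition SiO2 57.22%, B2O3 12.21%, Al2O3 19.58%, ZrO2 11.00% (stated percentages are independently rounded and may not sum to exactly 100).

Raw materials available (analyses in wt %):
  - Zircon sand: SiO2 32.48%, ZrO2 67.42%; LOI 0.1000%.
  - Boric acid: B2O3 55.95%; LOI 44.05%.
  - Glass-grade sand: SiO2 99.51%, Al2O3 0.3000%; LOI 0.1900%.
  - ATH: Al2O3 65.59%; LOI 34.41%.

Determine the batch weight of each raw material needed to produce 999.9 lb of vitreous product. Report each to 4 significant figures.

Exact precision is maintained all the way through — values along the way are shown, rounded to 4 significant digits, as written — each reported result takes a single rounding — all derived quantities are re-derived in exact precision (the yield, ignition loss, totals, glass mass, four oxide percentages) from the batch weights per 999.9 lb of glass, as set out in either problem or answer.
Per-oxide target masses for 999.9 lb vitreous product:
  SiO2: 57.22% × 999.9 = 572.1 lb
  B2O3: 12.21% × 999.9 = 122.1 lb
  Al2O3: 19.58% × 999.9 = 195.8 lb
  ZrO2: 11.00% × 999.9 = 110.0 lb
Mass-balance tally per oxide with the batch weights as given, versus the basis set out (oxide sums agree with the targets exact up to rounding of places):
  SiO2: 163.1·0.3248 + 521.7·0.9951 = 572.1 lb (target 572.1 lb)
  B2O3: 218.2·0.5595 = 122.1 lb (target 122.1 lb)
  Al2O3: 521.7·0.003000 + 296.1·0.6559 = 195.8 lb (target 195.8 lb)
  ZrO2: 163.1·0.6742 = 110.0 lb (target 110.0 lb)
Auditing the glass mass value: whole batch net of LOI = 999.9 lb (per-oxide target masses sum to 1000 lb; with the basis standing at 999.9 lb — differing by rounding only).
Whole-batch sum: Σ batch = 1199 lb; ignition loss, Σ(batch × LOI) = 199.2 lb; yield, glass over the total, = 83.39%.

Batch per 999.9 lb vitreous product:
  Zircon sand: 163.1 lb
  Boric acid: 218.2 lb
  Glass-grade sand: 521.7 lb
  ATH: 296.1 lb
Total batch = 1199 lb; LOI loss = 199.2 lb; yield = 83.39%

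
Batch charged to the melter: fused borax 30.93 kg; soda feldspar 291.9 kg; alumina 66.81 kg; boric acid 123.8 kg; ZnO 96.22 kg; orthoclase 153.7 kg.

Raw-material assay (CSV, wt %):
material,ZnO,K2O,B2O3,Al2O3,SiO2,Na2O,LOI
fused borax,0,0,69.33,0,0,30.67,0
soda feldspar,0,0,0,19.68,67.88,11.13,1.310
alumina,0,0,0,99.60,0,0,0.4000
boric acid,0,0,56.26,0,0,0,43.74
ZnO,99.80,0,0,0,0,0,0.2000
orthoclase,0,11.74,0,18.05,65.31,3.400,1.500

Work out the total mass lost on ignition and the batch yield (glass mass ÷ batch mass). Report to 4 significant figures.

LOI loss = 60.74 kg; glass = 702.6 kg; yield = 92.04%

Intermediates are displayed rounded to 4 significant digits alongside each step; all arithmetic holds full float precision at all times; every reported value takes just one rounding. All derived quantities are recomputed starting from the weights for 702.6 kg of glass in full precision (the yield, ignition loss, the totals, glass mass, the six compositions), exactly as shown in the problem or the answer.
Per-material ignition loss:
  fused borax: 30.93 × 0 = 0 kg
  soda feldspar: 291.9 × 0.01310 = 3.824 kg
  alumina: 66.81 × 0.004000 = 0.2672 kg
  boric acid: 123.8 × 0.4374 = 54.15 kg
  ZnO: 96.22 × 0.002000 = 0.1924 kg
  orthoclase: 153.7 × 0.01500 = 2.305 kg
Total LOI = 60.74 kg
Glass = batch − LOI = 763.4 − 60.74 = 702.6 kg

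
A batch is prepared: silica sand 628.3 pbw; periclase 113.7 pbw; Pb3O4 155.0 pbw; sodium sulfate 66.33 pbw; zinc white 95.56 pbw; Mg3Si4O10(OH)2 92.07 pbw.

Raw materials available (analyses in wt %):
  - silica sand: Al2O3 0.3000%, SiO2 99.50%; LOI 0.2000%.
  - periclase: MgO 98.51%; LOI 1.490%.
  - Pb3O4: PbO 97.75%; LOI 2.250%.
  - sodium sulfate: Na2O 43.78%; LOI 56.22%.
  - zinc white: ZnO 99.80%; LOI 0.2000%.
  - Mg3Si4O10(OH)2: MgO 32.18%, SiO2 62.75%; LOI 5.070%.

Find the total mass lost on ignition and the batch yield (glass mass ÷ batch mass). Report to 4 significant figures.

LOI loss = 48.59 pbw; glass = 1102 pbw; yield = 95.78%

Full float precision is maintained all the way through; the intermediate values are displayed, rounded to four significant digits, at each printed step. Each reported figure takes just one rounding; derived quantities are recomputed at full float precision (totals, yield, glass mass, the six compositions, ignition loss) starting from the weights at 1102 pbw of glass, precisely as stated by the problem or answer text.
Per-material ignition loss:
  silica sand: 628.3 × 0.002000 = 1.257 pbw
  periclase: 113.7 × 0.01490 = 1.694 pbw
  Pb3O4: 155.0 × 0.02250 = 3.487 pbw
  sodium sulfate: 66.33 × 0.5622 = 37.29 pbw
  zinc white: 95.56 × 0.002000 = 0.1911 pbw
  Mg3Si4O10(OH)2: 92.07 × 0.05070 = 4.668 pbw
Total LOI = 48.59 pbw
Glass = batch − LOI = 1151 − 48.59 = 1102 pbw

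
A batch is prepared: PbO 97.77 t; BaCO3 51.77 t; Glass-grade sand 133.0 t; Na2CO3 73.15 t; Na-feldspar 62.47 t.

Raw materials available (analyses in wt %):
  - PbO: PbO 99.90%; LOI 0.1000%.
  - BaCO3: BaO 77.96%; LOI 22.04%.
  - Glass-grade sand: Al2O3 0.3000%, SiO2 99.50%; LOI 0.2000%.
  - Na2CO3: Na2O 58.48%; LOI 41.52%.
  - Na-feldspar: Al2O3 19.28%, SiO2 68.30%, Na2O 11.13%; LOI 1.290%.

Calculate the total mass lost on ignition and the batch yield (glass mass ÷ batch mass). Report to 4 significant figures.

The working math maintains full precision from start to finish; intermediates are displayed (rounded to four significant figures) at each printed step — each reported figure receives exactly one rounding — the derived quantities are carried from the weighed amounts per 375.2 t of glass in exact precision (the yield, the totals, net glass mass, the five compositions, LOI), as they appear in the question or the answer.
Each material's LOI contribution:
  PbO: 97.77 × 0.001000 = 0.09777 t
  BaCO3: 51.77 × 0.2204 = 11.41 t
  Glass-grade sand: 133.0 × 0.002000 = 0.2660 t
  Na2CO3: 73.15 × 0.4152 = 30.37 t
  Na-feldspar: 62.47 × 0.01290 = 0.8059 t
Total LOI = 42.95 t
Glass = batch − LOI = 418.2 − 42.95 = 375.2 t

LOI loss = 42.95 t; glass = 375.2 t; yield = 89.73%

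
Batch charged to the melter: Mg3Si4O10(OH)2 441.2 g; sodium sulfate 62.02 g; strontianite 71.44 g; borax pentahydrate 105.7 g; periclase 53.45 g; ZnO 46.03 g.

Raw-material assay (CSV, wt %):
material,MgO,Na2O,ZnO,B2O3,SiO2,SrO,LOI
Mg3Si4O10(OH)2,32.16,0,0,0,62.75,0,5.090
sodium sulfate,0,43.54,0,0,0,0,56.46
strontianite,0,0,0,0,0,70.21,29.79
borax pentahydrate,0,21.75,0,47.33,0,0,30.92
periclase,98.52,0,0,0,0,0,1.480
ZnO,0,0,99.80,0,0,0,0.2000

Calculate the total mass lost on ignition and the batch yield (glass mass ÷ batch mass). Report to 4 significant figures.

LOI loss = 112.3 g; glass = 667.5 g; yield = 85.60%

Full precision is held through the solve — rounding to four significant digits applies to each mid-chain value as shown — every reported result is rounded once only; the derived quantities are carried in exact precision (six oxide percentages, yield, ignition loss, the totals, glass mass) from the batch weights for 667.5 g of glass, precisely as stated by the problem or answer text.
Loss on ignition, line by line:
  Mg3Si4O10(OH)2: 441.2 × 0.05090 = 22.46 g
  sodium sulfate: 62.02 × 0.5646 = 35.02 g
  strontianite: 71.44 × 0.2979 = 21.28 g
  borax pentahydrate: 105.7 × 0.3092 = 32.68 g
  periclase: 53.45 × 0.01480 = 0.7911 g
  ZnO: 46.03 × 0.002000 = 0.09206 g
Total LOI = 112.3 g
Glass = batch − LOI = 779.8 − 112.3 = 667.5 g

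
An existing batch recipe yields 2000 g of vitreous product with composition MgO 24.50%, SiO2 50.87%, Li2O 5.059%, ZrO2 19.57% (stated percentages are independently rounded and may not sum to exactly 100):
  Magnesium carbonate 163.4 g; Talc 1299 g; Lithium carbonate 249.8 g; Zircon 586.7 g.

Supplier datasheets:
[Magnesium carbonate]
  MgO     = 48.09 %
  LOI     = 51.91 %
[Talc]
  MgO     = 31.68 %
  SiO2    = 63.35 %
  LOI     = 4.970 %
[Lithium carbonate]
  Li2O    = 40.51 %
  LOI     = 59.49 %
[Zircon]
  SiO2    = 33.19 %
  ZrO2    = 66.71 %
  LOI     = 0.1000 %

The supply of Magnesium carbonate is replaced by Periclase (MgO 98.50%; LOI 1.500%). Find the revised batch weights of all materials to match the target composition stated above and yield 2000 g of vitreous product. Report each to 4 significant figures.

Working values are printed (rounded to 4 significant digits) between the steps — the working math maintains full precision through every step — exactly one rounding is applied to each reported value; all derived quantities (net glass mass, the totals, four oxide percentages, yield, ignition loss) are rebuilt from the batch weights for 2000 g of glass in full precision, as they appear in problem or answer.
Target masses of each oxide per 2000 g vitreous product:
  MgO: 24.50% × 2000 = 490.0 g
  SiO2: 50.87% × 2000 = 1017 g
  Li2O: 5.059% × 2000 = 101.2 g
  ZrO2: 19.57% × 2000 = 391.4 g
Verifying the oxide balance from the weights as reported, per the basis as stated (oxide sums agree with the targets once rounding is allowed for):
  MgO: 79.80·0.9850 + 1299·0.3168 = 490.1 g (target 490.0 g)
  SiO2: 1299·0.6335 + 586.7·0.3319 = 1018 g (target 1017 g)
  Li2O: 249.8·0.4051 = 101.2 g (target 101.2 g)
  ZrO2: 586.7·0.6671 = 391.4 g (target 391.4 g)
Glass-mass sanity pass: net batch after ignition = 2000 g (targets for the oxides total 2000 g; versus the stated basis of 2000 g — gaps are rounding artifacts).
Batch grand total — Σ batch = 2215 g; Σ batch·LOI gives LOI loss = 215.0 g; as yield: glass ÷ batch → 90.30%.

Revised batch per 2000 g vitreous product:
  Periclase: 79.80 g
  Talc: 1299 g
  Lithium carbonate: 249.8 g
  Zircon: 586.7 g
Total batch = 2215 g; LOI loss = 215.0 g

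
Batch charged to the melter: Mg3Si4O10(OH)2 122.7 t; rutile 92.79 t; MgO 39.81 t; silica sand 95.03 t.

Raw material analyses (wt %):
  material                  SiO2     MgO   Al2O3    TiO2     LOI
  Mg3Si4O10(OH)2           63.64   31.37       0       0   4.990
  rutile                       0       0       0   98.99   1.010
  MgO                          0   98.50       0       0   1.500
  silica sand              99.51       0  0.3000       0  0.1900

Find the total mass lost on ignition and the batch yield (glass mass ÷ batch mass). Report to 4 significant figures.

LOI loss = 7.838 t; glass = 342.5 t; yield = 97.76%

All internal work holds full precision in every operation; intermediates are printed rounded to 4 significant digits at each printed step. A single rounding finalizes every reported result — all derived quantities (LOI, totals, net glass mass, four oxide percentages, the yield) are rebuilt using the weight values per 342.5 t of glass at full float precision as written in problem or answer.
Per-material ignition loss:
  Mg3Si4O10(OH)2: 122.7 × 0.04990 = 6.123 t
  rutile: 92.79 × 0.01010 = 0.9372 t
  MgO: 39.81 × 0.01500 = 0.5971 t
  silica sand: 95.03 × 0.001900 = 0.1806 t
Total LOI = 7.838 t
Glass = batch − LOI = 350.3 − 7.838 = 342.5 t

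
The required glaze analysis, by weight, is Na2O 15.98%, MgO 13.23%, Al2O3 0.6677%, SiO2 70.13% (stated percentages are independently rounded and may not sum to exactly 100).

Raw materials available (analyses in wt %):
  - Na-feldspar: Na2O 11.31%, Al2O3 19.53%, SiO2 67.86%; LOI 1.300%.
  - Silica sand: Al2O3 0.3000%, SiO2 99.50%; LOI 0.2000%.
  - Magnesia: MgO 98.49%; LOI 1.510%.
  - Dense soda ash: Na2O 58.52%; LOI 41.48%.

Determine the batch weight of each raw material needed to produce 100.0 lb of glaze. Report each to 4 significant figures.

Batch per 100.0 lb glaze:
  Na-feldspar: 2.361 lb
  Silica sand: 68.87 lb
  Magnesia: 13.43 lb
  Dense soda ash: 26.85 lb
Total batch = 111.5 lb; LOI loss = 11.51 lb; yield = 89.68%

The working math holds exact precision from first step to last; intermediates are displayed rounded to four significant figures within the worked lines; every reported figure takes exactly one rounding; derived quantities (ignition loss, the yield, four oxide percentages, the totals, net glass mass) are re-derived at full float precision starting from the weights at 100.0 lb of glass, as quoted within either problem or answer.
The oxide mass targets at 100.0 lb glaze:
  Na2O: 15.98% × 100.0 = 15.98 lb
  MgO: 13.23% × 100.0 = 13.23 lb
  Al2O3: 0.6677% × 100.0 = 0.6677 lb
  SiO2: 70.13% × 100.0 = 70.13 lb
Verifying the oxide balance from the weights as reported, under the basis named above (oxide sums agree with the targets exact up to rounding of places):
  Na2O: 2.361·0.1131 + 26.85·0.5852 = 15.98 lb (target 15.98 lb)
  MgO: 13.43·0.9849 = 13.23 lb (target 13.23 lb)
  Al2O3: 2.361·0.1953 + 68.87·0.003000 = 0.6677 lb (target 0.6677 lb)
  SiO2: 2.361·0.6786 + 68.87·0.9950 = 70.13 lb (target 70.13 lb)
Mass balance on the glass: batch total minus LOI = 100.0 lb (targets for the oxides total 100.0 lb; stated basis 100.0 lb — a pure rounding effect).
Summing the batch: Σ batch = 111.5 lb; the LOI term Σ batch·LOI equals 11.51 lb; as yield: glass ÷ batch → 89.68%.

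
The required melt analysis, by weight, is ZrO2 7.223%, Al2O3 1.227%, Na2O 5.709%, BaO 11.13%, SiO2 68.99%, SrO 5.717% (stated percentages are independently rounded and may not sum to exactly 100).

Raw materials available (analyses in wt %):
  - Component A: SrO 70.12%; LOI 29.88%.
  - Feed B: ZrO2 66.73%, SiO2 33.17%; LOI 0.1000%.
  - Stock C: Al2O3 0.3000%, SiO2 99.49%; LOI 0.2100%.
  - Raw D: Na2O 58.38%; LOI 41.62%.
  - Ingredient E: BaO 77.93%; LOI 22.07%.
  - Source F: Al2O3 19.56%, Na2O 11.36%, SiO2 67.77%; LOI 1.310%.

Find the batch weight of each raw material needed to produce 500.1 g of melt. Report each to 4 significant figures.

Intermediates are shown rounded off to 4 significant figures as written; the whole derivation maintains full precision at all times. Each reported result receives exactly one rounding — the derived quantities, which include LOI, the totals, six oxide percentages, net glass mass, the yield, are rebuilt in full float precision, as given in the question or the answer, starting from the weights per 500.1 g of glass.
The oxide mass targets at 500.1 g melt:
  ZrO2: 7.223% × 500.1 = 36.12 g
  Al2O3: 1.227% × 500.1 = 6.136 g
  Na2O: 5.709% × 500.1 = 28.55 g
  BaO: 11.13% × 500.1 = 55.66 g
  SiO2: 68.99% × 500.1 = 345.0 g
  SrO: 5.717% × 500.1 = 28.59 g
A balance pass over the oxides, given the weights on record, for the quoted basis mass (target by target, the sums agree inside rounding margins):
  ZrO2: 54.13·0.6673 = 36.12 g (target 36.12 g)
  Al2O3: 310.6·0.003000 + 26.61·0.1956 = 6.137 g (target 6.136 g)
  Na2O: 43.73·0.5838 + 26.61·0.1136 = 28.55 g (target 28.55 g)
  BaO: 71.42·0.7793 = 55.66 g (target 55.66 g)
  SiO2: 54.13·0.3317 + 310.6·0.9949 + 26.61·0.6777 = 345.0 g (target 345.0 g)
  SrO: 40.77·0.7012 = 28.59 g (target 28.59 g)
Mass balance on the glass: batch Σ − ignition loss = 500.1 g (per-oxide target masses sum to 500.1 g; against the stated basis, 500.1 g — differing by rounding only).
Summing the batch: Σ batch = 547.3 g; LOI removed, Σ of batch·LOI: 47.20 g; yield = glass ÷ total batch = 91.38%.

Batch per 500.1 g melt:
  Component A: 40.77 g
  Feed B: 54.13 g
  Stock C: 310.6 g
  Raw D: 43.73 g
  Ingredient E: 71.42 g
  Source F: 26.61 g
Total batch = 547.3 g; LOI loss = 47.20 g; yield = 91.38%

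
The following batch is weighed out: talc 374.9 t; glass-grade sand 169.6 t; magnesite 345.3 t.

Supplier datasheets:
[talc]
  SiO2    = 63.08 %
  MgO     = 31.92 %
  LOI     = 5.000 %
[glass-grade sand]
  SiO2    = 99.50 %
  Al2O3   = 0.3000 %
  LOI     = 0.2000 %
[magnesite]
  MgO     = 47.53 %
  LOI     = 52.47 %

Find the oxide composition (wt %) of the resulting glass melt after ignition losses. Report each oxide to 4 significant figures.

Glass mass = 689.5 t (batch 889.8 − LOI 200.3).
Composition: SiO2 58.77%, MgO 41.16%, Al2O3 0.07379%

Exact precision is kept end to end — values along the way are shown, rounded to 4 significant figures, in the working — each reported result receives exactly one rounding. The derived quantities are recomputed in full precision (the totals, three oxide percentages, glass mass, ignition loss, yield) starting from the weights on 689.5 t of glass, as written in the problem or the answer.
Delivered oxide masses:
  SiO2: 374.9·0.6308 + 169.6·0.9950 = 405.2 t
  MgO: 374.9·0.3192 + 345.3·0.4753 = 283.8 t
  Al2O3: 169.6·0.003000 = 0.5088 t
LOI: 374.9·0.05000 + 169.6·0.002000 + 345.3·0.5247 = 200.3 t
Resulting glass, batch − LOI: 889.8 − 200.3 = 689.5 t (= the summed oxide contributions)
each oxide over glass, ×100, is wt %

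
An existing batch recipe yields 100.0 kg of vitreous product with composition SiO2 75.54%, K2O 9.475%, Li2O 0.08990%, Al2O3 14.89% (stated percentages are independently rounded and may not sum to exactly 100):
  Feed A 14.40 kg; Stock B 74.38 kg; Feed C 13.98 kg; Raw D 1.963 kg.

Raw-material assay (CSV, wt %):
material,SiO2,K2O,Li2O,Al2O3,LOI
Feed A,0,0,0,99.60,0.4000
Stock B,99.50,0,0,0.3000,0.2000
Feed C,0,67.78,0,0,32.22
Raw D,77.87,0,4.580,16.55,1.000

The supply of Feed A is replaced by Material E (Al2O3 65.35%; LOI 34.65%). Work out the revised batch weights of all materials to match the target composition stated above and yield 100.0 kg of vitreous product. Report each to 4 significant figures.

The intermediate values appear, rounded to four significant figures, alongside each step — every computation holds exact precision through every step; every reported figure carries a single rounding — all derived quantities (LOI, the totals, the four compositions, the yield, glass mass) are re-derived using the weight values on 100.0 kg of glass at full float precision, exactly as shown in question or answer.
Target oxide masses per 100.0 kg vitreous product:
  SiO2: 75.54% × 100.0 = 75.54 kg
  K2O: 9.475% × 100.0 = 9.475 kg
  Li2O: 0.08990% × 100.0 = 0.08990 kg
  Al2O3: 14.89% × 100.0 = 14.89 kg
Checking each oxide sum from the weights as reported, against the basis in use (every target is met by its sum net of answer rounding effects):
  SiO2: 74.38·0.9950 + 1.963·0.7787 = 75.54 kg (target 75.54 kg)
  K2O: 13.98·0.6778 = 9.476 kg (target 9.475 kg)
  Li2O: 1.963·0.04580 = 0.08991 kg (target 0.08990 kg)
  Al2O3: 21.95·0.6535 + 74.38·0.003000 + 1.963·0.1655 = 14.89 kg (target 14.89 kg)
Glass-mass closure: total batch − LOI = 99.99 kg (the targets, summed, come to 99.99 kg; the stated basis being 100.0 kg — differing by rounding only).
Batch grand total — Σ batch = 112.3 kg; the LOI term Σ batch·LOI equals 12.28 kg; yield: glass divided by total = 89.06%.

Revised batch per 100.0 kg vitreous product:
  Material E: 21.95 kg
  Stock B: 74.38 kg
  Feed C: 13.98 kg
  Raw D: 1.963 kg
Total batch = 112.3 kg; LOI loss = 12.28 kg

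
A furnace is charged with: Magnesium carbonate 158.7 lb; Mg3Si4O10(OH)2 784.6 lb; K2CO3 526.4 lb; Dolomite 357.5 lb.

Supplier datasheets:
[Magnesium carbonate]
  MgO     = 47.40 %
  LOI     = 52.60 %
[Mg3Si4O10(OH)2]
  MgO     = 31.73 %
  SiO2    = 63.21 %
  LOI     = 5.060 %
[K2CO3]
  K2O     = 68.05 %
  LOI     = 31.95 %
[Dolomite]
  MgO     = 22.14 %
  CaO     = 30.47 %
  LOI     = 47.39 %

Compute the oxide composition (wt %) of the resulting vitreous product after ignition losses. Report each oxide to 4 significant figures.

Glass mass = 1366 lb (batch 1827 − LOI 460.8).
Composition: K2O 26.22%, MgO 29.52%, CaO 7.972%, SiO2 36.30%

Working values appear, with 4-significant-digit rounding, across the worked steps; the whole derivation runs at exact precision all the way through — a single rounding completes each reported result; the derived quantities are computed using the weight values on 1366 lb of glass in full float precision (ignition loss, the four compositions, the totals, yield, net glass mass), as quoted within the question or the answer.
Delivered oxide masses:
  K2O: 526.4·0.6805 = 358.2 lb
  MgO: 158.7·0.4740 + 784.6·0.3173 + 357.5·0.2214 = 403.3 lb
  CaO: 357.5·0.3047 = 108.9 lb
  SiO2: 784.6·0.6321 = 495.9 lb
LOI: 158.7·0.5260 + 784.6·0.05060 + 526.4·0.3195 + 357.5·0.4739 = 460.8 lb
Glass = total batch minus LOI = 1827 − 460.8 = 1366 lb (= Σ oxide masses)
percent by weight: oxide/glass ×100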